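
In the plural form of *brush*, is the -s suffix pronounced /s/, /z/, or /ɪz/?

/ɪz/

The stem *brush* ends in a sibilant (/s, z, ʃ, ʒ, tʃ, dʒ/).
The plural suffix surfaces as /ɪz/ after sibilants, /s/ after other voiceless consonants, and /z/ after other voiced sounds.
So the plural -s on *brush* is pronounced /ɪz/.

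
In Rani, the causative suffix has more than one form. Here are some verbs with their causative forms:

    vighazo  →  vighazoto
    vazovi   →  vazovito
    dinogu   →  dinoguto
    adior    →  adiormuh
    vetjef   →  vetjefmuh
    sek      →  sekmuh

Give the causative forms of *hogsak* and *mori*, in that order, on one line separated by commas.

Looking at the final sound of each stem: -muh when the stem ends in a consonant (*adior*, *vetjef*, *sek*); -to when the stem ends in a vowel (*vighazo*, *vazovi*, *dinogu*).
*hogsak*: final sound = /k/, a consonant → -muh → *hogsakmuh*.
*mori*: final sound = /i/, a vowel → -to → *morito*.

hogsakmuh, morito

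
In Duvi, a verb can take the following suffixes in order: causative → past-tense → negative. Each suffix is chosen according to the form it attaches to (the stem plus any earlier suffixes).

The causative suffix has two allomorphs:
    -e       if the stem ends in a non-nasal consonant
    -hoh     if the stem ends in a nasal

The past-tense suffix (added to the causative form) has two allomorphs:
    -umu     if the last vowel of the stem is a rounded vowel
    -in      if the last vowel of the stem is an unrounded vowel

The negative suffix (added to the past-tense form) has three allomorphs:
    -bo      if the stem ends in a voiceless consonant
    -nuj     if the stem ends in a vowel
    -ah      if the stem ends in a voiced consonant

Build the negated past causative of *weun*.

*weun*: final consonant = /n/, a nasal → -hoh → *weunhoh*.
The causative form *weunhoh* — last vowel /o/ (a rounded vowel) → -umu → *weunhohumu*.
Since the final sound of the past-tense form *weunhohumu* is /u/ (a vowel), it takes -nuj, giving *weunhohumunuj*.

weunhohumunuj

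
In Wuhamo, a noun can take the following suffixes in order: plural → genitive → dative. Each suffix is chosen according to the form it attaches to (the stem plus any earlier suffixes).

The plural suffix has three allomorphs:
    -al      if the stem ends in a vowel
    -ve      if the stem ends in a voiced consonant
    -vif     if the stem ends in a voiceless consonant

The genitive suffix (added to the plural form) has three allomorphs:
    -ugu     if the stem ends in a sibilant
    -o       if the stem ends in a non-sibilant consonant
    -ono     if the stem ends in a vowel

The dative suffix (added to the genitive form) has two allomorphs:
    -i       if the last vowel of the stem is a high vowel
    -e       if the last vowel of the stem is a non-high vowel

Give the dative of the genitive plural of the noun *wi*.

Since the final sound of *wi* is /i/ (a vowel), it takes -al, giving *wial*.
The plural form *wial* — final sound /l/ (a non-sibilant consonant) → -o → *wialo*.
The genitive form *wialo* — last vowel /o/ (a non-high vowel) → -e → *wialoe*.

wialoe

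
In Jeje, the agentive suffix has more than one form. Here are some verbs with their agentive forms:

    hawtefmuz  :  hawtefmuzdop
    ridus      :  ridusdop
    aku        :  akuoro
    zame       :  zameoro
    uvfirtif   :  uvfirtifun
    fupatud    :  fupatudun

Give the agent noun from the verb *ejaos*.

The pattern is sibilance of the final sound: -dop when the stem ends in a sibilant (*hawtefmuz*, *ridus*); -un when the stem ends in a non-sibilant consonant (*uvfirtif*, *fupatud*); -oro when the stem ends in a vowel (*aku*, *zame*).
*ejaos* — final sound /s/ (a sibilant) → -dop → *ejaosdop*.

ejaosdop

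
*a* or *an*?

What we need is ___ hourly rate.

an

The indefinite article is chosen by the initial *sound* of the following word, not its spelling.
*hourly* begins with the sound /aʊ/ (silent h) — a vowel sound.
So the article is *an*: What we need is an hourly rate.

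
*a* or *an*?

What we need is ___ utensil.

The indefinite article is chosen by the initial *sound* of the following word, not its spelling.
*utensil* begins with the sound /juː/ (u pronounced /juː/) — a consonant sound.
So the article is *a*: What we need is a utensil.

a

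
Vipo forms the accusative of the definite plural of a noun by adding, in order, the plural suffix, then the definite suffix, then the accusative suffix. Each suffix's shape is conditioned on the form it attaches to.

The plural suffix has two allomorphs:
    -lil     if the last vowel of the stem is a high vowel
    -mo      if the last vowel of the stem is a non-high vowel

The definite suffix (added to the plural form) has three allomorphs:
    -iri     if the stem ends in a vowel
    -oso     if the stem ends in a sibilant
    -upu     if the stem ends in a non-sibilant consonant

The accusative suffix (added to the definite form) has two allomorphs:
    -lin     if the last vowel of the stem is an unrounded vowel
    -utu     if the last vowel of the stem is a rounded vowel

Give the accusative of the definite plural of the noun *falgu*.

falgulilupuutu

*falgu* — last vowel /u/ (a high vowel) → -lil → *falgulil*.
The plural form *falgulil*: final sound = /l/, a non-sibilant consonant → -upu → *falgulilupu*.
The definite form *falgulilupu*: last vowel = /u/, a rounded vowel → -utu → *falgulilupuutu*.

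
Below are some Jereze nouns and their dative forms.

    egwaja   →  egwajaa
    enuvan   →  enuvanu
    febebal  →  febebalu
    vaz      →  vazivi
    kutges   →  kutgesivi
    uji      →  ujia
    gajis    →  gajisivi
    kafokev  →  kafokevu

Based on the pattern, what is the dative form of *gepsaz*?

The alternation tracks the final sound of the stem — -ivi when the stem ends in a sibilant (*vaz*, *kutges*, *gajis*); -u when the stem ends in a non-sibilant consonant (*enuvan*, *febebal*, *kafokev*); -a when the stem ends in a vowel (*egwaja*, *uji*).
*gepsaz*: final sound = /z/, a sibilant → -ivi → *gepsazivi*.

gepsazivi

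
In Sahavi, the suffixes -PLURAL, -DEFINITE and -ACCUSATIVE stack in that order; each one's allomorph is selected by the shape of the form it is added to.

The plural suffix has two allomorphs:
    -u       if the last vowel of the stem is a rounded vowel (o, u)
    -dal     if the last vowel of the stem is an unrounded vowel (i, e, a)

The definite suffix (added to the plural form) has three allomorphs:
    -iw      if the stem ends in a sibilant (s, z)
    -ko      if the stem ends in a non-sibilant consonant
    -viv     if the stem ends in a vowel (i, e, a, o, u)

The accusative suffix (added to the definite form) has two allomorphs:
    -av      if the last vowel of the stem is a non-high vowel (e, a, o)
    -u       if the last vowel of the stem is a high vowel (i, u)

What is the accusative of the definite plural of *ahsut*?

*ahsut* — last vowel /u/ (a rounded vowel) → -u → *ahsutu*.
The final sound of the plural form *ahsutu* is /u/, which is a vowel, so the definite suffix is -viv, giving *ahsutuviv*.
Since the last vowel of the definite form *ahsutuviv* is /i/ (a high vowel), it takes -u, giving *ahsutuvivu*.

ahsutuvivu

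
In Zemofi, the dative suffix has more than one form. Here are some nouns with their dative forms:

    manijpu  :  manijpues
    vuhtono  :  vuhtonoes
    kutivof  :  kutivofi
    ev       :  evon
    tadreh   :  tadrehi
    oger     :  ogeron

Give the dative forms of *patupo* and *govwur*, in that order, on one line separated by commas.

The alternation tracks the final sound of the stem — -i when the stem ends in a voiceless consonant (*kutivof*, *tadreh*); -on when the stem ends in a voiced consonant (*ev*, *oger*); -es when the stem ends in a vowel (*manijpu*, *vuhtono*).
The final sound of *patupo* is /o/, which is a vowel, so the suffix is -es, giving *patupoes*.
*govwur*: final sound = /r/, a voiced consonant → -on → *govwuron*.

patupoes, govwuron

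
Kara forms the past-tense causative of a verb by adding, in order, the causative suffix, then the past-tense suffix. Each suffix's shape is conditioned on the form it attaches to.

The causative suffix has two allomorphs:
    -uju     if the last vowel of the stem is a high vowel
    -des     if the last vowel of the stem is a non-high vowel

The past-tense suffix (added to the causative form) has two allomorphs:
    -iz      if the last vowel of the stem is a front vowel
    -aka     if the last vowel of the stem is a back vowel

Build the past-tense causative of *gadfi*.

gadfiujuaka

*gadfi*: last vowel = /i/, a high vowel → -uju → *gadfiuju*.
Since the last vowel of the causative form *gadfiuju* is /u/ (a back vowel), it takes -aka, giving *gadfiujuaka*.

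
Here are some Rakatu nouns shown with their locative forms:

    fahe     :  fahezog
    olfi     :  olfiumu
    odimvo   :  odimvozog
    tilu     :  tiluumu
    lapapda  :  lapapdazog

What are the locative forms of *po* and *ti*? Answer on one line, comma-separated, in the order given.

The suffix is conditioned by the last vowel: -umu when the last vowel of the stem is a high vowel (*olfi*, *tilu*); -zog when the last vowel of the stem is a non-high vowel (*fahe*, *odimvo*, *lapapda*).
The last vowel of *po* is /o/, which is a non-high vowel, so the suffix is -zog, giving *pozog*.
*ti* — last vowel /i/ (a high vowel) → -umu → *tiumu*.

pozog, tiumu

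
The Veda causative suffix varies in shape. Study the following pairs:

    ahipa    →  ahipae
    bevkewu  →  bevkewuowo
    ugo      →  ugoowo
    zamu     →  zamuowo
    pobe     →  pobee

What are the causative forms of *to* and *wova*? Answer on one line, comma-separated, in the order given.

The alternation tracks the last vowel of the stem — -owo when the last vowel of the stem is a rounded vowel (*bevkewu*, *ugo*, *zamu*); -e when the last vowel of the stem is an unrounded vowel (*ahipa*, *pobe*).
Since the last vowel of *to* is /o/ (a rounded vowel), it takes -owo, giving *toowo*.
*wova* — last vowel /a/ (an unrounded vowel) → -e → *wovae*.

toowo, wovae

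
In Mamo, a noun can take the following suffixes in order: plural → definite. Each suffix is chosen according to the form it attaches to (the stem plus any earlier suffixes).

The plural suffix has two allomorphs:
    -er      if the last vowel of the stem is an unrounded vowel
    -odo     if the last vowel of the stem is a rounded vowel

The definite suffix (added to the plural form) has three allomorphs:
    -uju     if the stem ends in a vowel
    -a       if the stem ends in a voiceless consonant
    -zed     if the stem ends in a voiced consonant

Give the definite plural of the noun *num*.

Since the last vowel of *num* is /u/ (a rounded vowel), it takes -odo, giving *numodo*.
The plural form *numodo*: final sound = /o/, a vowel → -uju → *numodouju*.

numodouju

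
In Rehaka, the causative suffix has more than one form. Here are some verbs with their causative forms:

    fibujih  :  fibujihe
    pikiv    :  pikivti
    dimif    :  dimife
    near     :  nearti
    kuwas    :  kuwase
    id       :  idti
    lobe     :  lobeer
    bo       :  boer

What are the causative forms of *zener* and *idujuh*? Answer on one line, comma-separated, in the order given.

zenerti, idujuhe

Looking at the final sound of each stem: -e when the stem ends in a voiceless consonant (*fibujih*, *dimif*, *kuwas*); -ti when the stem ends in a voiced consonant (*pikiv*, *near*, *id*); -er when the stem ends in a vowel (*lobe*, *bo*).
The final sound of *zener* is /r/, which is a voiced consonant, so the suffix is -ti, giving *zenerti*.
*idujuh*: final sound = /h/, a voiceless consonant → -e → *idujuhe*.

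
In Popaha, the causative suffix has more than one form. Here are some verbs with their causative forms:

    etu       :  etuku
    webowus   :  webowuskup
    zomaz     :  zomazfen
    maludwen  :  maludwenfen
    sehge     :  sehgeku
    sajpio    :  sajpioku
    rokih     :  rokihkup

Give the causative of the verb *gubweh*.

gubwehkup

The pattern is voicing of the final sound: -kup when the stem ends in a voiceless consonant (*webowus*, *rokih*); -fen when the stem ends in a voiced consonant (*zomaz*, *maludwen*); -ku when the stem ends in a vowel (*etu*, *sehge*, *sajpio*).
*gubweh*: final sound = /h/, a voiceless consonant → -kup → *gubwehkup*.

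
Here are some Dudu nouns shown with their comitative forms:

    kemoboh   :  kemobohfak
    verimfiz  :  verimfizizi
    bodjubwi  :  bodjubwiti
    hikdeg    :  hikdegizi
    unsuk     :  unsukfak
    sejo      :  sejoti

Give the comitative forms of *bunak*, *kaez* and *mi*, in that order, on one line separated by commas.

bunakfak, kaezizi, miti

Looking at the final sound of each stem: -fak when the stem ends in a voiceless consonant (*kemoboh*, *unsuk*); -izi when the stem ends in a voiced consonant (*verimfiz*, *hikdeg*); -ti when the stem ends in a vowel (*bodjubwi*, *sejo*).
*bunak*: final sound = /k/, a voiceless consonant → -fak → *bunakfak*.
*kaez*: final sound = /z/, a voiced consonant → -izi → *kaezizi*.
The final sound of *mi* is /i/, which is a vowel, so the suffix is -ti, giving *miti*.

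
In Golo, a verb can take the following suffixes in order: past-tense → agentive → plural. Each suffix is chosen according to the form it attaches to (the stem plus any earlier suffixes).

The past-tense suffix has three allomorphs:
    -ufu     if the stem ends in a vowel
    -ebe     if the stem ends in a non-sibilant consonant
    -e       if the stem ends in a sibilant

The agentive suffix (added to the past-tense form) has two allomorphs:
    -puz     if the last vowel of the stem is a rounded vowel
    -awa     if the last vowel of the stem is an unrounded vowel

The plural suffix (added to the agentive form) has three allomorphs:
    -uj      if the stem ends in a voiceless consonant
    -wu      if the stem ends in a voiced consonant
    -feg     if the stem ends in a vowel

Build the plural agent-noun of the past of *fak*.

*fak* — final sound /k/ (a non-sibilant consonant) → -ebe → *fakebe*.
The last vowel of the past-tense form *fakebe* is /e/, which is an unrounded vowel, so the agentive suffix is -awa, giving *fakebeawa*.
The agentive form *fakebeawa* — final sound /a/ (a vowel) → -feg → *fakebeawafeg*.

fakebeawafeg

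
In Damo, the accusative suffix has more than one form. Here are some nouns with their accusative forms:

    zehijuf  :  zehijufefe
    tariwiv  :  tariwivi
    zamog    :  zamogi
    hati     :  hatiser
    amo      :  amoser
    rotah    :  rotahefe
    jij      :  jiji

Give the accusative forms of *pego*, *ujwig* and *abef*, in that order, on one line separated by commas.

pegoser, ujwigi, abefefe

The pattern is voicing of the final sound: -efe when the stem ends in a voiceless consonant (*zehijuf*, *rotah*); -i when the stem ends in a voiced consonant (*tariwiv*, *zamog*, *jij*); -ser when the stem ends in a vowel (*hati*, *amo*).
Since the final sound of *pego* is /o/ (a vowel), it takes -ser, giving *pegoser*.
*ujwig*: final sound = /g/, a voiced consonant → -i → *ujwigi*.
*abef*: final sound = /f/, a voiceless consonant → -efe → *abefefe*.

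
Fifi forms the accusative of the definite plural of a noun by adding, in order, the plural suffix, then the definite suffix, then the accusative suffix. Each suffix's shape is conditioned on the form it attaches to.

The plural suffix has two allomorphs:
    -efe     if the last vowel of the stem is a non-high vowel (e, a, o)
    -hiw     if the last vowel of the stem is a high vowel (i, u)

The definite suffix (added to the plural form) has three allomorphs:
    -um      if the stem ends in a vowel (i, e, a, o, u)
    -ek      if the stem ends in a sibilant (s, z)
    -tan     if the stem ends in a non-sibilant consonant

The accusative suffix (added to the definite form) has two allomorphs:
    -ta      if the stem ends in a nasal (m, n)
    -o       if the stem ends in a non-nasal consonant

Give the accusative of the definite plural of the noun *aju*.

The last vowel of *aju* is /u/, which is a high vowel, so the plural suffix is -hiw, giving *ajuhiw*.
The plural form *ajuhiw* — final sound /w/ (a non-sibilant consonant) → -tan → *ajuhiwtan*.
The final consonant of the definite form *ajuhiwtan* is /n/, which is a nasal, so the accusative suffix is -ta, giving *ajuhiwtanta*.

ajuhiwtanta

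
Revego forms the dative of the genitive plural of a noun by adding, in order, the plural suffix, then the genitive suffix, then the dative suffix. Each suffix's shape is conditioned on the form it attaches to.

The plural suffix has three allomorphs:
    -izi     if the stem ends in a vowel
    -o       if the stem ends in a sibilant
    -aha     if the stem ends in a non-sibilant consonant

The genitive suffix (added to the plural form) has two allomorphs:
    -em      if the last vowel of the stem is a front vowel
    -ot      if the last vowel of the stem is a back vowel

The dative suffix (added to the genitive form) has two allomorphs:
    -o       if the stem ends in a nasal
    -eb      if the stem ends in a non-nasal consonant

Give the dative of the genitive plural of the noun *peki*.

*peki* — final sound /i/ (a vowel) → -izi → *pekiizi*.
The last vowel of the plural form *pekiizi* is /i/, which is a front vowel, so the genitive suffix is -em, giving *pekiiziem*.
Since the final consonant of the genitive form *pekiiziem* is /m/ (a nasal), it takes -o, giving *pekiiziemo*.

pekiiziemo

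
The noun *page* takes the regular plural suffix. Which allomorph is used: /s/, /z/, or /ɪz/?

/ɪz/

The stem *page* ends in a sibilant (/s, z, ʃ, ʒ, tʃ, dʒ/).
The plural suffix surfaces as /ɪz/ after sibilants, /s/ after other voiceless consonants, and /z/ after other voiced sounds.
So the plural -s on *page* is pronounced /ɪz/.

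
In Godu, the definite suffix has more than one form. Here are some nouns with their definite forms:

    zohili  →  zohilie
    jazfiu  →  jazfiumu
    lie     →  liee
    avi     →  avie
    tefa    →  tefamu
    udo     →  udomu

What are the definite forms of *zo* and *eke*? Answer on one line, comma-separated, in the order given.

The suffix is conditioned by the last vowel: -e when the last vowel of the stem is a front vowel (*zohili*, *lie*, *avi*); -mu when the last vowel of the stem is a back vowel (*jazfiu*, *tefa*, *udo*).
Since the last vowel of *zo* is /o/ (a back vowel), it takes -mu, giving *zomu*.
*eke*: last vowel = /e/, a front vowel → -e → *ekee*.

zomu, ekee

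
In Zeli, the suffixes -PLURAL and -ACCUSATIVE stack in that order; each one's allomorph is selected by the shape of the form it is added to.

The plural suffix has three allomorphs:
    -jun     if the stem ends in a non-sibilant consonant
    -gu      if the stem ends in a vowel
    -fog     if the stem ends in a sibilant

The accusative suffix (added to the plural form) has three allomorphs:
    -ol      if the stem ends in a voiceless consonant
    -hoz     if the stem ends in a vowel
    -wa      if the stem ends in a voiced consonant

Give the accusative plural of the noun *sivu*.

sivuguhoz

Since the final sound of *sivu* is /u/ (a vowel), it takes -gu, giving *sivugu*.
The final sound of the plural form *sivugu* is /u/, which is a vowel, so the accusative suffix is -hoz, giving *sivuguhoz*.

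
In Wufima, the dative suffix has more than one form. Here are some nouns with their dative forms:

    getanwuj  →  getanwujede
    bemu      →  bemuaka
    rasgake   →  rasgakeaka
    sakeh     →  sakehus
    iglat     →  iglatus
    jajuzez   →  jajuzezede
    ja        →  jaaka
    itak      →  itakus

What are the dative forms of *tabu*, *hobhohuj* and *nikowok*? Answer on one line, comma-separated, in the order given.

Looking at the final sound of each stem: -us when the stem ends in a voiceless consonant (*sakeh*, *iglat*, *itak*); -ede when the stem ends in a voiced consonant (*getanwuj*, *jajuzez*); -aka when the stem ends in a vowel (*bemu*, *rasgake*, *ja*).
*tabu*: final sound = /u/, a vowel → -aka → *tabuaka*.
*hobhohuj*: final sound = /j/, a voiced consonant → -ede → *hobhohujede*.
Since the final sound of *nikowok* is /k/ (a voiceless consonant), it takes -us, giving *nikowokus*.

tabuaka, hobhohujede, nikowokus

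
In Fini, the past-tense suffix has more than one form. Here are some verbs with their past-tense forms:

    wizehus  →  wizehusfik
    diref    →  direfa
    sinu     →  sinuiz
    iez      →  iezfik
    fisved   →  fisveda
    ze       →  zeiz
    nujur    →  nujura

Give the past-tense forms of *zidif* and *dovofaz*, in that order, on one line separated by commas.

The alternation tracks the final sound of the stem — -fik when the stem ends in a sibilant (*wizehus*, *iez*); -a when the stem ends in a non-sibilant consonant (*diref*, *fisved*, *nujur*); -iz when the stem ends in a vowel (*sinu*, *ze*).
Since the final sound of *zidif* is /f/ (a non-sibilant consonant), it takes -a, giving *zidifa*.
*dovofaz* — final sound /z/ (a sibilant) → -fik → *dovofazfik*.

zidifa, dovofazfik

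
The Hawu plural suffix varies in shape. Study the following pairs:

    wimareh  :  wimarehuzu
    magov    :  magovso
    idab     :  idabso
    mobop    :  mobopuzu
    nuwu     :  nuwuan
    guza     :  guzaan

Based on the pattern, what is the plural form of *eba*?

ebaan

The suffix is conditioned by the final sound: -uzu when the stem ends in a voiceless consonant (*wimareh*, *mobop*); -so when the stem ends in a voiced consonant (*magov*, *idab*); -an when the stem ends in a vowel (*nuwu*, *guza*).
The final sound of *eba* is /a/, which is a vowel, so the suffix is -an, giving *ebaan*.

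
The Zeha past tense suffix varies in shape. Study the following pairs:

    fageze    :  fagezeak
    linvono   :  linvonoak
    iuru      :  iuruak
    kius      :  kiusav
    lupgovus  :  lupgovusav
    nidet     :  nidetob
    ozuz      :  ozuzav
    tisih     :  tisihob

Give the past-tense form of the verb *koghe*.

kogheak

Looking at the final sound of each stem: -av when the stem ends in a sibilant (*kius*, *lupgovus*, *ozuz*); -ob when the stem ends in a non-sibilant consonant (*nidet*, *tisih*); -ak when the stem ends in a vowel (*fageze*, *linvono*, *iuru*).
Since the final sound of *koghe* is /e/ (a vowel), it takes -ak, giving *kogheak*.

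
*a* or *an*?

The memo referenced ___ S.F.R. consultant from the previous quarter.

The indefinite article is chosen by the initial *sound* of the following word, not its spelling.
The initialism *S.F.R.* is read letter by letter; the first letter, S, is pronounced /ɛs/, which begins with a vowel sound.
So the article is *an*: The memo referenced an S.F.R. consultant from the previous quarter.

an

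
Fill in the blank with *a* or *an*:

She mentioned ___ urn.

an

The indefinite article is chosen by the initial *sound* of the following word, not its spelling.
*urn* begins with the sound /ɜr/ (u pronounced /ɜr/) — a vowel sound.
So the article is *an*: She mentioned an urn.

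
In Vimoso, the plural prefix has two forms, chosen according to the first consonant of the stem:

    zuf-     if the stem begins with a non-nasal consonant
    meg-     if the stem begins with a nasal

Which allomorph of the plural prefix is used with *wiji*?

zuf-

*wiji* — first consonant /w/ (non-nasal) → zuf-.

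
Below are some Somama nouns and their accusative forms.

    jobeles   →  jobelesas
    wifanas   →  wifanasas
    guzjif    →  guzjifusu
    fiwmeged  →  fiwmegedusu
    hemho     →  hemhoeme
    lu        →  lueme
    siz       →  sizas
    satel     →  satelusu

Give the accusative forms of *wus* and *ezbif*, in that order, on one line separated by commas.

wusas, ezbifusu

The alternation tracks the final sound of the stem — -as when the stem ends in a sibilant (*jobeles*, *wifanas*, *siz*); -usu when the stem ends in a non-sibilant consonant (*guzjif*, *fiwmeged*, *satel*); -eme when the stem ends in a vowel (*hemho*, *lu*).
*wus* — final sound /s/ (a sibilant) → -as → *wusas*.
The final sound of *ezbif* is /f/, which is a non-sibilant consonant, so the suffix is -usu, giving *ezbifusu*.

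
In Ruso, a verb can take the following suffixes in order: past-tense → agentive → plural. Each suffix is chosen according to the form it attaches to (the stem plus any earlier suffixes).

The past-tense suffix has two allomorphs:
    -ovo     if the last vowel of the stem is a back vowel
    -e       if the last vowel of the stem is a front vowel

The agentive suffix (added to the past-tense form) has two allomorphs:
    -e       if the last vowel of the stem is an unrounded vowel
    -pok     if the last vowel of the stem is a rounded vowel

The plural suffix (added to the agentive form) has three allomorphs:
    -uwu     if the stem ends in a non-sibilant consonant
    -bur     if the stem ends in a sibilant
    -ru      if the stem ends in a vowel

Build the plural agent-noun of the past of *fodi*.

Since the last vowel of *fodi* is /i/ (a front vowel), it takes -e, giving *fodie*.
Since the last vowel of the past-tense form *fodie* is /e/ (an unrounded vowel), it takes -e, giving *fodiee*.
The agentive form *fodiee* — final sound /e/ (a vowel) → -ru → *fodieeru*.

fodieeru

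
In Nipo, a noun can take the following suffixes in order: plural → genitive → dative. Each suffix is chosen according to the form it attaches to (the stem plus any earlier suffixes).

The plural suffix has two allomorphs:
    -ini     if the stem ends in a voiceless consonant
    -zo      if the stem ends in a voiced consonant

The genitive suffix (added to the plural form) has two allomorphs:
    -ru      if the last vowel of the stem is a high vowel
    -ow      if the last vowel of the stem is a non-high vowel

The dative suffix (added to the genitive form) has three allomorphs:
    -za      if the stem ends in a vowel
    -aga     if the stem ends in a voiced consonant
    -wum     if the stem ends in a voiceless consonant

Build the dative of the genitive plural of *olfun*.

olfunzoowaga

*olfun* — final consonant /n/ (voiced) → -zo → *olfunzo*.
The last vowel of the plural form *olfunzo* is /o/, which is a non-high vowel, so the genitive suffix is -ow, giving *olfunzoow*.
The final sound of the genitive form *olfunzoow* is /w/, which is a voiced consonant, so the dative suffix is -aga, giving *olfunzoowaga*.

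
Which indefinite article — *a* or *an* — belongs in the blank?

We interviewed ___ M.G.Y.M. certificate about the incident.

The indefinite article is chosen by the initial *sound* of the following word, not its spelling.
The initialism *M.G.Y.M.* is read letter by letter; the first letter, M, is pronounced /ɛm/, which begins with a vowel sound.
So the article is *an*: We interviewed an M.G.Y.M. certificate about the incident.

an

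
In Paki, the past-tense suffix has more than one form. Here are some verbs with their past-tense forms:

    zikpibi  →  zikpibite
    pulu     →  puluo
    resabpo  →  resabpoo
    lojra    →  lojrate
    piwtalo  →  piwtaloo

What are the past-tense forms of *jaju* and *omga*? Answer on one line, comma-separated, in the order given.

The alternation tracks the last vowel of the stem — -o when the last vowel of the stem is a rounded vowel (*pulu*, *resabpo*, *piwtalo*); -te when the last vowel of the stem is an unrounded vowel (*zikpibi*, *lojra*).
*jaju* — last vowel /u/ (a rounded vowel) → -o → *jajuo*.
The last vowel of *omga* is /a/, which is an unrounded vowel, so the suffix is -te, giving *omgate*.

jajuo, omgate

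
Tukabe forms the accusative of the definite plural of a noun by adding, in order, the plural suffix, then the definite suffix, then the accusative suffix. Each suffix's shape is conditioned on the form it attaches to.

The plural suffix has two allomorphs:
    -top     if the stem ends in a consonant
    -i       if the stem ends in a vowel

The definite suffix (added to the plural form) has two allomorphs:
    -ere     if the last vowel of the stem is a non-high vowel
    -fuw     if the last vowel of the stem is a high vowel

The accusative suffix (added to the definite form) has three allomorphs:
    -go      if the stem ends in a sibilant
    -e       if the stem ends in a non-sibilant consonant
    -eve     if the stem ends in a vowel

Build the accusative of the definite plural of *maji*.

majiifuwe

*maji*: final sound = /i/, a vowel → -i → *majii*.
The plural form *majii* — last vowel /i/ (a high vowel) → -fuw → *majiifuw*.
Since the final sound of the definite form *majiifuw* is /w/ (a non-sibilant consonant), it takes -e, giving *majiifuwe*.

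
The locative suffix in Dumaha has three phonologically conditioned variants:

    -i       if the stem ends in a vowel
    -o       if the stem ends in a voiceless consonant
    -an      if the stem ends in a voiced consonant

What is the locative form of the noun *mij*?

*mij*: final sound = /j/, a voiced consonant → -an → *mijan*.

mijan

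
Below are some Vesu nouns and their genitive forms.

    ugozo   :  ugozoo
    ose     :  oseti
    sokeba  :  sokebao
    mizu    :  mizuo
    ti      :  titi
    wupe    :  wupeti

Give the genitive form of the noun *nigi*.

nigiti

Looking at the last vowel of each stem: -ti when the last vowel of the stem is a front vowel (*ose*, *ti*, *wupe*); -o when the last vowel of the stem is a back vowel (*ugozo*, *sokeba*, *mizu*).
*nigi* — last vowel /i/ (a front vowel) → -ti → *nigiti*.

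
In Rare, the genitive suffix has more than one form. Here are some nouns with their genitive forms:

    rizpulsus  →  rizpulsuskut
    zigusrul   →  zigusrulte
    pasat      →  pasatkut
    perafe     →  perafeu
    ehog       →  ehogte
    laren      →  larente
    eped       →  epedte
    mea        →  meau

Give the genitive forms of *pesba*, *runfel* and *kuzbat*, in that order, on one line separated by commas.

The pattern is voicing of the final sound: -kut when the stem ends in a voiceless consonant (*rizpulsus*, *pasat*); -te when the stem ends in a voiced consonant (*zigusrul*, *ehog*, *laren*, *eped*); -u when the stem ends in a vowel (*perafe*, *mea*).
*pesba* — final sound /a/ (a vowel) → -u → *pesbau*.
*runfel*: final sound = /l/, a voiced consonant → -te → *runfelte*.
Since the final sound of *kuzbat* is /t/ (a voiceless consonant), it takes -kut, giving *kuzbatkut*.

pesbau, runfelte, kuzbatkut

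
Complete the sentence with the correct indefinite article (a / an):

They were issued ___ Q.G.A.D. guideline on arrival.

The indefinite article is chosen by the initial *sound* of the following word, not its spelling.
The initialism *Q.G.A.D.* is read letter by letter; the first letter, Q, is pronounced /kjuː/, which begins with a consonant sound.
So the article is *a*: They were issued a Q.G.A.D. guideline on arrival.

a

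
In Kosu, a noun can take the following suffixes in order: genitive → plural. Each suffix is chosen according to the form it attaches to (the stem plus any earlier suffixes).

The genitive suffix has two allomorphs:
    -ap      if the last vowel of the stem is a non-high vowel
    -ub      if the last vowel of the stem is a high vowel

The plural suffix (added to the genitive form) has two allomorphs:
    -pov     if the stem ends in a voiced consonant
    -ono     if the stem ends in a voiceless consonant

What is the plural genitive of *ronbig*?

ronbigubpov

The last vowel of *ronbig* is /i/, which is a high vowel, so the genitive suffix is -ub, giving *ronbigub*.
The final consonant of the genitive form *ronbigub* is /b/, which is voiced, so the plural suffix is -pov, giving *ronbigubpov*.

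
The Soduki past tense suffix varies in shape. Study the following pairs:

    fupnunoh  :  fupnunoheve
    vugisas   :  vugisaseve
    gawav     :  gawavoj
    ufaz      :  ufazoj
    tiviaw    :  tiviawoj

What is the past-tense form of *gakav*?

gakavoj

The suffix is conditioned by the final consonant: -eve when the stem ends in a voiceless consonant (*fupnunoh*, *vugisas*); -oj when the stem ends in a voiced consonant (*gawav*, *ufaz*, *tiviaw*).
*gakav*: final consonant = /v/, voiced → -oj → *gakavoj*.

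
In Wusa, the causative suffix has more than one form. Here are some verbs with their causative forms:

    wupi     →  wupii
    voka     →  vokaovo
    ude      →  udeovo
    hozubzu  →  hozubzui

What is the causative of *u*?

The alternation tracks the last vowel of the stem — -i when the last vowel of the stem is a high vowel (*wupi*, *hozubzu*); -ovo when the last vowel of the stem is a non-high vowel (*voka*, *ude*).
*u* — last vowel /u/ (a high vowel) → -i → *ui*.

ui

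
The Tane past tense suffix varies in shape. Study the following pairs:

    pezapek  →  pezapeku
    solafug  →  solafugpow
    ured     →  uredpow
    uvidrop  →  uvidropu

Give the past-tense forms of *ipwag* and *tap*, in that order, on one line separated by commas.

ipwagpow, tapu

The alternation tracks the final consonant of the stem — -u when the stem ends in a voiceless consonant (*pezapek*, *uvidrop*); -pow when the stem ends in a voiced consonant (*solafug*, *ured*).
Since the final consonant of *ipwag* is /g/ (voiced), it takes -pow, giving *ipwagpow*.
*tap*: final consonant = /p/, voiceless → -u → *tapu*.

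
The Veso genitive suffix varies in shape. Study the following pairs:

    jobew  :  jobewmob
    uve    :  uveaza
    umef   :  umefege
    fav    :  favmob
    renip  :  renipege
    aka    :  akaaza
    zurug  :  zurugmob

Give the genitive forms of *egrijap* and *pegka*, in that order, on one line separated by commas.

egrijapege, pegkaaza

Looking at the final sound of each stem: -ege when the stem ends in a voiceless consonant (*umef*, *renip*); -mob when the stem ends in a voiced consonant (*jobew*, *fav*, *zurug*); -aza when the stem ends in a vowel (*uve*, *aka*).
*egrijap*: final sound = /p/, a voiceless consonant → -ege → *egrijapege*.
*pegka*: final sound = /a/, a vowel → -aza → *pegkaaza*.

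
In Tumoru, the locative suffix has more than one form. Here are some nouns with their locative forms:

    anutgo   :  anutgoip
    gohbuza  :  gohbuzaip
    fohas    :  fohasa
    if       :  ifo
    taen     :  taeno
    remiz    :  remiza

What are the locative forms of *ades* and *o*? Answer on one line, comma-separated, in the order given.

adesa, oip

The suffix is conditioned by the final sound: -a when the stem ends in a sibilant (*fohas*, *remiz*); -o when the stem ends in a non-sibilant consonant (*if*, *taen*); -ip when the stem ends in a vowel (*anutgo*, *gohbuza*).
*ades*: final sound = /s/, a sibilant → -a → *adesa*.
*o*: final sound = /o/, a vowel → -ip → *oip*.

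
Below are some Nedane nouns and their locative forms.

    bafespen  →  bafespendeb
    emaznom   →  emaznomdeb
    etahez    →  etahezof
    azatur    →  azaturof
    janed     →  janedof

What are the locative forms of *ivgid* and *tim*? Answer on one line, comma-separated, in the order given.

ivgidof, timdeb

The suffix is conditioned by the final consonant: -deb when the stem ends in a nasal (*bafespen*, *emaznom*); -of when the stem ends in a non-nasal consonant (*etahez*, *azatur*, *janed*).
Since the final consonant of *ivgid* is /d/ (non-nasal), it takes -of, giving *ivgidof*.
Since the final consonant of *tim* is /m/ (a nasal), it takes -deb, giving *timdeb*.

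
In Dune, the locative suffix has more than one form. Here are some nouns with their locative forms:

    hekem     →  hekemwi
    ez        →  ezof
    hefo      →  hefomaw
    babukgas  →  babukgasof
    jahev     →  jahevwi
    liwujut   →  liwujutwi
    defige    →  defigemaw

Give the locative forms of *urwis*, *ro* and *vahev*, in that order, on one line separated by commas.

Looking at the final sound of each stem: -of when the stem ends in a sibilant (*ez*, *babukgas*); -wi when the stem ends in a non-sibilant consonant (*hekem*, *jahev*, *liwujut*); -maw when the stem ends in a vowel (*hefo*, *defige*).
Since the final sound of *urwis* is /s/ (a sibilant), it takes -of, giving *urwisof*.
Since the final sound of *ro* is /o/ (a vowel), it takes -maw, giving *romaw*.
*vahev* — final sound /v/ (a non-sibilant consonant) → -wi → *vahevwi*.

urwisof, romaw, vahevwi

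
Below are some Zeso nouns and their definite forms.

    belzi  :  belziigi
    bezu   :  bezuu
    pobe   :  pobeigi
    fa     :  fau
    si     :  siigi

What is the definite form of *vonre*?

vonreigi

The pattern is front/back vowel harmony: -igi when the last vowel of the stem is a front vowel (*belzi*, *pobe*, *si*); -u when the last vowel of the stem is a back vowel (*bezu*, *fa*).
The last vowel of *vonre* is /e/, which is a front vowel, so the suffix is -igi, giving *vonreigi*.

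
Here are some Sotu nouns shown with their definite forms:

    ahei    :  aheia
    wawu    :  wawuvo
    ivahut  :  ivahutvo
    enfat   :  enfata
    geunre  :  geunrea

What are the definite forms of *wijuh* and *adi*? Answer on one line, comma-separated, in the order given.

wijuhvo, adia

Looking at the last vowel of each stem: -vo when the last vowel of the stem is a rounded vowel (*wawu*, *ivahut*); -a when the last vowel of the stem is an unrounded vowel (*ahei*, *enfat*, *geunre*).
Since the last vowel of *wijuh* is /u/ (a rounded vowel), it takes -vo, giving *wijuhvo*.
The last vowel of *adi* is /i/, which is an unrounded vowel, so the suffix is -a, giving *adia*.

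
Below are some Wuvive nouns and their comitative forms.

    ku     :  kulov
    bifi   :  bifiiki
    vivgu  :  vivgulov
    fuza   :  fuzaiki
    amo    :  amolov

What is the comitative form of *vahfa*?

Looking at the last vowel of each stem: -lov when the last vowel of the stem is a rounded vowel (*ku*, *vivgu*, *amo*); -iki when the last vowel of the stem is an unrounded vowel (*bifi*, *fuza*).
Since the last vowel of *vahfa* is /a/ (an unrounded vowel), it takes -iki, giving *vahfaiki*.

vahfaiki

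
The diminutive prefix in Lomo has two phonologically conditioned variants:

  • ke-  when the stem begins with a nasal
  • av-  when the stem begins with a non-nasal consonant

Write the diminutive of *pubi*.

The first consonant of *pubi* is /p/, which is non-nasal, so the prefix is av-, giving *avpubi*.

avpubi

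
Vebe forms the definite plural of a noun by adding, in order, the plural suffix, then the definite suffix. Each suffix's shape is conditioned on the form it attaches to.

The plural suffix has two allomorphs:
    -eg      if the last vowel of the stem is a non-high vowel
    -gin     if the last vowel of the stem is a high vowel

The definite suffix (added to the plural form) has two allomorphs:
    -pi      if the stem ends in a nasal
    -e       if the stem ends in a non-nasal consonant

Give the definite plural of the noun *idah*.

idahege

The last vowel of *idah* is /a/, which is a non-high vowel, so the plural suffix is -eg, giving *idaheg*.
Since the final consonant of the plural form *idaheg* is /g/ (non-nasal), it takes -e, giving *idahege*.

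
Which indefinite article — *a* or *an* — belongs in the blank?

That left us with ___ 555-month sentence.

a

The indefinite article is chosen by the initial *sound* of the following word, not its spelling.
The number *555* is spoken "five hundred …", beginning with /faɪv/ — a consonant sound.
So the article is *a*: That left us with a 555-month sentence.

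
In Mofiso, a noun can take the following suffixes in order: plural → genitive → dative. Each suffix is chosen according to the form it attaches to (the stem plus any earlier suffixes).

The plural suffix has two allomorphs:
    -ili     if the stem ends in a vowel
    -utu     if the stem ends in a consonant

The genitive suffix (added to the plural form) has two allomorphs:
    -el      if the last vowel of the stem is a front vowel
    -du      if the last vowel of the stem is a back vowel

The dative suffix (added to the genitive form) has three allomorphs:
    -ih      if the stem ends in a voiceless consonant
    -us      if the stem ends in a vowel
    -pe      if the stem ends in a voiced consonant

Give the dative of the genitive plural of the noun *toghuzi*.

toghuziilielpe

Since the final sound of *toghuzi* is /i/ (a vowel), it takes -ili, giving *toghuziili*.
The plural form *toghuziili* — last vowel /i/ (a front vowel) → -el → *toghuziiliel*.
The final sound of the genitive form *toghuziiliel* is /l/, which is a voiced consonant, so the dative suffix is -pe, giving *toghuziilielpe*.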